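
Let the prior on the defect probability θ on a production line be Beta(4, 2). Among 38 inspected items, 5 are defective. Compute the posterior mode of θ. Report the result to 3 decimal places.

θ̂_MAP = 0.190

Prior: Beta(4, 2).
Data: 5 successes in 38 trials. The binomial likelihood contributes θ^5(1−θ)^33, so the posterior is Beta(4+5, 2+33) = Beta(9, 35).
For Beta(a, b) with a, b > 1 the mode is (a−1)/(a+b−2) = 8/42 ≈ 0.190.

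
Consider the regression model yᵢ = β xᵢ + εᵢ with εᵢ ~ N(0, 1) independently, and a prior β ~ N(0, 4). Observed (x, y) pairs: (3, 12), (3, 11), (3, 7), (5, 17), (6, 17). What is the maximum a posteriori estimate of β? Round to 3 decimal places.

β̂_MAP = 3.139

log p(β | y) = −Σ(yᵢ − βxᵢ)²/(2·1) − β²/(2·4) + const.
Setting the derivative to zero: Σxᵢ(yᵢ − βxᵢ)/1 − β/4 = 0, so β = Σxᵢyᵢ / (Σxᵢ² + σ²/τ²).
Σxᵢyᵢ = 3·12 + 3·11 + 3·7 + 5·17 + 6·17 = 277; Σxᵢ² = 88; σ²/τ² = 0.25.
β̂_MAP = 277 / (88 + 0.25) = 277/88.25 ≈ 3.139.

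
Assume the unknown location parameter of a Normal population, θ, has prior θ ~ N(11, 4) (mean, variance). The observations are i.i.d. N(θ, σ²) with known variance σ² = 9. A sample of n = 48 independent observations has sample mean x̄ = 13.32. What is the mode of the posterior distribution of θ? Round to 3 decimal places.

θ̂_MAP = 13.216

n = 48, x̄ = 13.32.
For a Normal prior and Normal likelihood with known variance, the posterior is Normal; its mode equals its mean, the precision-weighted average.
Prior precision 1/σ₀² = 1/4 = 0.25; data precision n/σ² = 48/9 = 16/3.
θ̂ = (0.25·11 + (16/3)·13.32) / (0.25 + 16/3) = 73.79/(67/12) = 22137/1675 ≈ 13.216.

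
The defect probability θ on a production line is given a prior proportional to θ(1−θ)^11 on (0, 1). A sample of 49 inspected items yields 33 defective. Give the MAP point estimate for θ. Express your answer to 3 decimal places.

The prior density ∝ θ(1−θ)^11 is the kernel of Beta(2, 12).
Data: 33 successes in 49 trials. The binomial likelihood contributes θ^33(1−θ)^16, so the posterior is Beta(2+33, 12+16) = Beta(35, 28).
For Beta(a, b) with a, b > 1 the mode is (a−1)/(a+b−2) = 34/61 ≈ 0.557.

θ̂_MAP = 0.557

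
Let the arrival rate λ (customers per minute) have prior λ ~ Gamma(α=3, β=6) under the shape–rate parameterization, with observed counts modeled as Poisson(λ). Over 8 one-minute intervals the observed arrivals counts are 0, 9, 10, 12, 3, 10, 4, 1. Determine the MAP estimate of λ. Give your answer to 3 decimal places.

Σxᵢ = 0+9+10+12+3+10+4+1 = 49, with n = 8.
Posterior ∝ λ^2e^(−6λ) · λ^49e^(−8λ) = λ^51e^(−14λ), i.e. Gamma(shape=52, rate=14).
The mode of a Gamma(a, b) with a ≥ 1 (shape–rate) is (a−1)/b = 51/14 ≈ 3.643.

λ̂_MAP = 3.643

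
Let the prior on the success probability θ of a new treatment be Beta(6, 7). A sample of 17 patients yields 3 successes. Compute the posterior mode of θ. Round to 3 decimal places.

θ̂_MAP = 0.286

Prior: Beta(6, 7).
Data: 3 successes in 17 trials. The binomial likelihood contributes θ^3(1−θ)^14, so the posterior is Beta(6+3, 7+14) = Beta(9, 21).
For Beta(a, b) with a, b > 1 the mode is (a−1)/(a+b−2) = 8/28 ≈ 0.286.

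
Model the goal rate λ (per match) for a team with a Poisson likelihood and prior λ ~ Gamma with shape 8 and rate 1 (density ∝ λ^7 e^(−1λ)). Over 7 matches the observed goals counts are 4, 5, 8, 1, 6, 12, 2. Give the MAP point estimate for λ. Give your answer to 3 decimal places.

Σxᵢ = 4+5+8+1+6+12+2 = 38, with n = 7.
Posterior ∝ λ^7e^(−1λ) · λ^38e^(−7λ) = λ^45e^(−8λ), i.e. Gamma(shape=46, rate=8).
The mode of a Gamma(a, b) with a ≥ 1 (shape–rate) is (a−1)/b = 45/8 ≈ 5.625.

λ̂_MAP = 5.625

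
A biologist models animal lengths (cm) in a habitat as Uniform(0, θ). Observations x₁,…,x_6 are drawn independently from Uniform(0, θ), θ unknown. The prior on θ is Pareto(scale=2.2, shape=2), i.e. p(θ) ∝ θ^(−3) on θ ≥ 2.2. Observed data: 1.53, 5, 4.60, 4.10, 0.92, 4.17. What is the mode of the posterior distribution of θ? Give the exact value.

θ̂_MAP = 5

The Uniform(0, θ) likelihood is θ^(−n) for θ ≥ max(xᵢ), zero otherwise. Here max(xᵢ) = 5.
Posterior ∝ θ^(−3) · θ^(−6) = θ^(−9) on θ ≥ max(2.2, 5) = 5.
This density is strictly decreasing in θ, so the posterior mode lies at the lower boundary of the support.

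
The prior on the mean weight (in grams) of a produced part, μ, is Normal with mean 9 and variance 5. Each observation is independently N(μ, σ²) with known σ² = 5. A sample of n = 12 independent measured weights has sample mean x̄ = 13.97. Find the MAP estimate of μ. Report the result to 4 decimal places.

μ̂_MAP = 13.5877

n = 12, x̄ = 13.97.
For a Normal prior and Normal likelihood with known variance, the posterior is Normal; its mode equals its mean, the precision-weighted average.
Prior precision 1/σ₀² = 1/5 = 0.2; data precision n/σ² = 12/5 = 2.4.
μ̂ = (0.2·9 + 2.4·13.97) / (0.2 + 2.4) = 35.328/2.6 = 4416/325 ≈ 13.5877.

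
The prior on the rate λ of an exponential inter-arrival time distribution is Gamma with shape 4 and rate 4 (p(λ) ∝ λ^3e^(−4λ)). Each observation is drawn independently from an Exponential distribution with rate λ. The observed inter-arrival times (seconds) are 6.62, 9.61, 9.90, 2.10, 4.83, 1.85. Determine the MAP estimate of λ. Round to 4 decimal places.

The Exponential(rate=λ) likelihood is ∝ λ^n e^(−λΣtᵢ). Here n = 6 and Σtᵢ = 6.62 + 9.61 + 9.90 + 2.10 + 4.83 + 1.85 = 34.91.
Posterior ∝ λ^3e^(−4λ) · λ^6e^(−34.91λ) = λ^9e^(−38.91λ), i.e. Gamma(10, 38.91).
Mode = (a−1)/b = 9/38.91 ≈ 0.2313.

λ̂_MAP = 0.2313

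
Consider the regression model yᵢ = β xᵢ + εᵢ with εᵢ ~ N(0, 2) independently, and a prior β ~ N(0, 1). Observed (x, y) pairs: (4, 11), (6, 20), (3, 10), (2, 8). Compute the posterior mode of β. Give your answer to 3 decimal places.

log p(β | y) = −Σ(yᵢ − βxᵢ)²/(2·2) − β²/(2·1) + const.
Setting the derivative to zero: Σxᵢ(yᵢ − βxᵢ)/2 − β/1 = 0, so β = Σxᵢyᵢ / (Σxᵢ² + σ²/τ²).
Σxᵢyᵢ = 4·11 + 6·20 + 3·10 + 2·8 = 210; Σxᵢ² = 65; σ²/τ² = 2.
β̂_MAP = 210 / (65 + 2) = 210/67 ≈ 3.134.

β̂_MAP = 3.134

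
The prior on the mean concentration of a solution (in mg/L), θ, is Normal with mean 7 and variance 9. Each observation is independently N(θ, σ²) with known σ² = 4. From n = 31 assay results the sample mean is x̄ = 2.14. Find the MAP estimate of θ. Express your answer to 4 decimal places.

n = 31, x̄ = 2.14.
For a Normal prior and Normal likelihood with known variance, the posterior is Normal; its mode equals its mean, the precision-weighted average.
Prior precision 1/σ₀² = 1/9; data precision n/σ² = 31/4 = 7.75.
θ̂ = ((1/9)·7 + 7.75·2.14) / (1/9 + 7.75) = (31253/1800)/(283/36) = 31253/14150 ≈ 2.2087.

θ̂_MAP = 2.2087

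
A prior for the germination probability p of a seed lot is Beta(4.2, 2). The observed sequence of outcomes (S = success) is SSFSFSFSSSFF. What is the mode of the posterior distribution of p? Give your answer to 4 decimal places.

Prior: Beta(4.2, 2).
Data: 7 successes in 12 trials (from the sequence). The binomial likelihood contributes p^7(1−p)^5, so the posterior is Beta(4.2+7, 2+5) = Beta(11.2, 7).
For Beta(a, b) with a, b > 1 the mode is (a−1)/(a+b−2) = 10.2/16.2 ≈ 0.6296.

p̂_MAP = 0.6296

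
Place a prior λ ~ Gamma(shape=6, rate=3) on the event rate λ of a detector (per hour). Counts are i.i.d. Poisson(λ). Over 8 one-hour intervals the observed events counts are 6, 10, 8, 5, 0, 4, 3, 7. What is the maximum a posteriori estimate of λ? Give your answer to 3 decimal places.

λ̂_MAP = 4.364

Σxᵢ = 6+10+8+5+0+4+3+7 = 43, with n = 8.
Posterior ∝ λ^5e^(−3λ) · λ^43e^(−8λ) = λ^48e^(−11λ), i.e. Gamma(shape=49, rate=11).
The mode of a Gamma(a, b) with a ≥ 1 (shape–rate) is (a−1)/b = 48/11 ≈ 4.364.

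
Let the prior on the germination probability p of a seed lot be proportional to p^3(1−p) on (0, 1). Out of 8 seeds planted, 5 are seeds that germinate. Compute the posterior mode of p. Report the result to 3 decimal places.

The prior density ∝ p^3(1−p)^1 is the kernel of Beta(4, 2).
Data: 5 successes in 8 trials. The binomial likelihood contributes p^5(1−p)^3, so the posterior is Beta(4+5, 2+3) = Beta(9, 5).
For Beta(a, b) with a, b > 1 the mode is (a−1)/(a+b−2) = 8/12 ≈ 0.667.

p̂_MAP = 0.667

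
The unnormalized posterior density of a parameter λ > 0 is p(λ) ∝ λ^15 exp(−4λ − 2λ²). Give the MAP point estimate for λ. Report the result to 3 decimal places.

ℓ'(λ) = 15/λ − 4 − 4λ. Setting this to zero and multiplying by λ: 4λ² + 4λ − 15 = 0.
λ = (−4 + √(4² + 4·4·15)) / (2·4) = (−4 + √256) / 8 = (−4 + 16)/8 = 3/2.
ℓ''(λ) = −15/λ² − 4 < 0, confirming a maximum.

λ̂_MAP = 1.500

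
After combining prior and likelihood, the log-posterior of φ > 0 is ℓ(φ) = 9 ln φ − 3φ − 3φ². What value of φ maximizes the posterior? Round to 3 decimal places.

ℓ'(φ) = 9/φ − 3 − 6φ. Setting this to zero and multiplying by φ: 6φ² + 3φ − 9 = 0.
φ = (−3 + √(3² + 4·6·9)) / (2·6) = (−3 + √225) / 12 = (−3 + 15)/12 = 1.
ℓ''(φ) = −9/φ² − 6 < 0, confirming a maximum.

φ̂_MAP = 1.000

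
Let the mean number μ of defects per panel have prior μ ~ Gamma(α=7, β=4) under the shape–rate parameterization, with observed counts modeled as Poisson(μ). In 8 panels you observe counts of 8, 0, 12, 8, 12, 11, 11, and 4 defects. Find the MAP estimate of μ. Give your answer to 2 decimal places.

μ̂_MAP = 6.00

Σxᵢ = 8+0+12+8+12+11+11+4 = 66, with n = 8.
Posterior ∝ μ^6e^(−4μ) · μ^66e^(−8μ) = μ^72e^(−12μ), i.e. Gamma(shape=73, rate=12).
The mode of a Gamma(a, b) with a ≥ 1 (shape–rate) is (a−1)/b = 72/12 ≈ 6.00.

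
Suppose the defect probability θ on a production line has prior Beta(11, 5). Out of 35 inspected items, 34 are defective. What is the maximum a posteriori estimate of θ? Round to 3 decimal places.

θ̂_MAP = 0.898

Prior: Beta(11, 5).
Data: 34 successes in 35 trials. The binomial likelihood contributes θ^34(1−θ)^1, so the posterior is Beta(11+34, 5+1) = Beta(45, 6).
For Beta(a, b) with a, b > 1 the mode is (a−1)/(a+b−2) = 44/49 ≈ 0.898.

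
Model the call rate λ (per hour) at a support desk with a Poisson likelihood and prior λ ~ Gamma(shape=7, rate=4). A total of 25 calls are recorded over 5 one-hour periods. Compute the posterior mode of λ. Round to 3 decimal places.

Σxᵢ = 25, n = 5.
Posterior ∝ λ^6e^(−4λ) · λ^25e^(−5λ) = λ^31e^(−9λ), i.e. Gamma(shape=32, rate=9).
The mode of a Gamma(a, b) with a ≥ 1 (shape–rate) is (a−1)/b = 31/9 ≈ 3.444.

λ̂_MAP = 3.444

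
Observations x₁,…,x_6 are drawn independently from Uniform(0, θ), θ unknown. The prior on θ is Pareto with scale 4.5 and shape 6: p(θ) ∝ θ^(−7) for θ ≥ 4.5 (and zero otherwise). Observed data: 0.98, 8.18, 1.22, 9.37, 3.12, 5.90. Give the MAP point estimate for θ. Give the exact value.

θ̂_MAP = 9.37

The Uniform(0, θ) likelihood is θ^(−n) for θ ≥ max(xᵢ), zero otherwise. Here max(xᵢ) = 9.37.
Posterior ∝ θ^(−7) · θ^(−6) = θ^(−13) on θ ≥ max(4.5, 9.37) = 9.37.
This density is strictly decreasing in θ, so the posterior mode lies at the lower boundary of the support.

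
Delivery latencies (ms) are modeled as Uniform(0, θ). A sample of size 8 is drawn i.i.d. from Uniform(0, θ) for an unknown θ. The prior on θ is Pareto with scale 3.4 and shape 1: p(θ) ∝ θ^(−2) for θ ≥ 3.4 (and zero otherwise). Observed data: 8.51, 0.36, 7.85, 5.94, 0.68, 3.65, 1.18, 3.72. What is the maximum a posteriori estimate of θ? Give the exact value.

The Uniform(0, θ) likelihood is θ^(−n) for θ ≥ max(xᵢ), zero otherwise. Here max(xᵢ) = 8.51.
Posterior ∝ θ^(−2) · θ^(−8) = θ^(−10) on θ ≥ max(3.4, 8.51) = 8.51.
This density is strictly decreasing in θ, so the posterior mode lies at the lower boundary of the support.

θ̂_MAP = 8.51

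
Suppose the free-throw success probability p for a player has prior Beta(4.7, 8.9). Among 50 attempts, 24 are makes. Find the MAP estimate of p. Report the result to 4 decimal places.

p̂_MAP = 0.4497

Prior: Beta(4.7, 8.9).
Data: 24 successes in 50 trials. The binomial likelihood contributes p^24(1−p)^26, so the posterior is Beta(4.7+24, 8.9+26) = Beta(28.7, 34.9).
For Beta(a, b) with a, b > 1 the mode is (a−1)/(a+b−2) = 27.7/61.6 ≈ 0.4497.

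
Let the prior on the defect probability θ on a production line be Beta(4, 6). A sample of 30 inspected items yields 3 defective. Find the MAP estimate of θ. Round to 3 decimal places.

Prior: Beta(4, 6).
Data: 3 successes in 30 trials. The binomial likelihood contributes θ^3(1−θ)^27, so the posterior is Beta(4+3, 6+27) = Beta(7, 33).
For Beta(a, b) with a, b > 1 the mode is (a−1)/(a+b−2) = 6/38 ≈ 0.158.

θ̂_MAP = 0.158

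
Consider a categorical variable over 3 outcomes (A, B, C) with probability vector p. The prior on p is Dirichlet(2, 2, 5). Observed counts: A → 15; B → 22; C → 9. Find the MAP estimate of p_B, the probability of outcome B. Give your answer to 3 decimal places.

The posterior is Dirichlet(αᵢ + nᵢ) = Dirichlet(17, 24, 14).
For a Dirichlet(a₁,…,a_K) with all aᵢ > 1, the mode has j-th component (aⱼ − 1)/(Σaᵢ − K).
Here Σaᵢ = 55 and K = 3, so p_B = (24 − 1)/(55 − 3) = 23/52 ≈ 0.442.

MAP estimate of p_B = 0.442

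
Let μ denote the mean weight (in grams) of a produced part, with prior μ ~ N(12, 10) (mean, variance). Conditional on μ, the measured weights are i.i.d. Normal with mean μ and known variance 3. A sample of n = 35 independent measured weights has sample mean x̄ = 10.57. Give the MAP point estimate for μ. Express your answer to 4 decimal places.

n = 35, x̄ = 10.57.
For a Normal prior and Normal likelihood with known variance, the posterior is Normal; its mode equals its mean, the precision-weighted average.
Prior precision 1/σ₀² = 1/10 = 0.1; data precision n/σ² = 35/3.
μ̂ = (0.1·12 + (35/3)·10.57) / (0.1 + 35/3) = (7471/60)/(353/30) = 7471/706 ≈ 10.5822.

μ̂_MAP = 10.5822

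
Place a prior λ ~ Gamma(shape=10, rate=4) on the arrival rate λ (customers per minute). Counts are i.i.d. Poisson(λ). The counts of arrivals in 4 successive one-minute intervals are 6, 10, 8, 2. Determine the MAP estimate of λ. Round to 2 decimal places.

λ̂_MAP = 4.38

Σxᵢ = 6+10+8+2 = 26, with n = 4.
Posterior ∝ λ^9e^(−4λ) · λ^26e^(−4λ) = λ^35e^(−8λ), i.e. Gamma(shape=36, rate=8).
The mode of a Gamma(a, b) with a ≥ 1 (shape–rate) is (a−1)/b = 35/8 ≈ 4.38.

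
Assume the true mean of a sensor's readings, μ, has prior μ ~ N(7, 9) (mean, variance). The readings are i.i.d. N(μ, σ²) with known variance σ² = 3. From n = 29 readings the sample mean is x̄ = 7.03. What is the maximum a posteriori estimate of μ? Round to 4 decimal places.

μ̂_MAP = 7.0297

n = 29, x̄ = 7.03.
For a Normal prior and Normal likelihood with known variance, the posterior is Normal; its mode equals its mean, the precision-weighted average.
Prior precision 1/σ₀² = 1/9; data precision n/σ² = 29/3.
μ̂ = ((1/9)·7 + (29/3)·7.03) / (1/9 + 29/3) = (61861/900)/(88/9) = 61861/8800 ≈ 7.0297.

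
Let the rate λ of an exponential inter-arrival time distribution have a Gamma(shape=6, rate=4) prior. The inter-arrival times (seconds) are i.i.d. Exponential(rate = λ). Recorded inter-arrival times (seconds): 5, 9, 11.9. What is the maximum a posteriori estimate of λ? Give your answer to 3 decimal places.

The Exponential(rate=λ) likelihood is ∝ λ^n e^(−λΣtᵢ). Here n = 3 and Σtᵢ = 5 + 9 + 11.9 = 25.9.
Posterior ∝ λ^5e^(−4λ) · λ^3e^(−25.9λ) = λ^8e^(−29.9λ), i.e. Gamma(9, 29.9).
Mode = (a−1)/b = 8/29.9 ≈ 0.268.

λ̂_MAP = 0.268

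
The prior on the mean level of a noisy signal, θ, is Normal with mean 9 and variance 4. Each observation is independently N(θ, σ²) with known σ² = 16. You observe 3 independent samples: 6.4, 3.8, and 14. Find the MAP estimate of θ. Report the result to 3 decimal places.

θ̂_MAP = 8.600

n = 3; x̄ = (6.4 + 3.8 + 14)/3 = 24.2/3 = 121/15 ≈ 8.0667.
For a Normal prior and Normal likelihood with known variance, the posterior is Normal; its mode equals its mean, the precision-weighted average.
Prior precision 1/σ₀² = 1/4 = 0.25; data precision n/σ² = 3/16 = 0.1875.
θ̂ = (0.25·9 + 0.1875·(121/15)) / (0.25 + 0.1875) = 3.7625/0.4375 = 8.600.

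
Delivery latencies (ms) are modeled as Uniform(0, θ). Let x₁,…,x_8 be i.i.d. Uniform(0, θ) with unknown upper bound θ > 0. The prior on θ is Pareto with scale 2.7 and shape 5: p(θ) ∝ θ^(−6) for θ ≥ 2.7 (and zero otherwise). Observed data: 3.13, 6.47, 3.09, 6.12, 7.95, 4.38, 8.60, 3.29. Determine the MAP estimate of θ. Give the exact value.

θ̂_MAP = 8.60

The Uniform(0, θ) likelihood is θ^(−n) for θ ≥ max(xᵢ), zero otherwise. Here max(xᵢ) = 8.60.
Posterior ∝ θ^(−6) · θ^(−8) = θ^(−14) on θ ≥ max(2.7, 8.60) = 8.60.
This density is strictly decreasing in θ, so the posterior mode lies at the lower boundary of the support.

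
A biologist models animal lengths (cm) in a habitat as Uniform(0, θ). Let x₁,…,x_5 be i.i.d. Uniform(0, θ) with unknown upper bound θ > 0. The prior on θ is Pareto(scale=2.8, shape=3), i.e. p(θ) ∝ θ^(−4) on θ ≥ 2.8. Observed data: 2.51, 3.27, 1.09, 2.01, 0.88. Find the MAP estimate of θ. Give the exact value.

The Uniform(0, θ) likelihood is θ^(−n) for θ ≥ max(xᵢ), zero otherwise. Here max(xᵢ) = 3.27.
Posterior ∝ θ^(−4) · θ^(−5) = θ^(−9) on θ ≥ max(2.8, 3.27) = 3.27.
This density is strictly decreasing in θ, so the posterior mode lies at the lower boundary of the support.

θ̂_MAP = 3.27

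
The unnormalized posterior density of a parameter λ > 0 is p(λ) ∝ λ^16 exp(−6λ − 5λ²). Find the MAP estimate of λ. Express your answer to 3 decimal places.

λ̂_MAP = 1.000

ℓ'(λ) = 16/λ − 6 − 10λ. Setting this to zero and multiplying by λ: 10λ² + 6λ − 16 = 0.
λ = (−6 + √(6² + 4·10·16)) / (2·10) = (−6 + √676) / 20 = (−6 + 26)/20 = 1.
ℓ''(λ) = −16/λ² − 10 < 0, confirming a maximum.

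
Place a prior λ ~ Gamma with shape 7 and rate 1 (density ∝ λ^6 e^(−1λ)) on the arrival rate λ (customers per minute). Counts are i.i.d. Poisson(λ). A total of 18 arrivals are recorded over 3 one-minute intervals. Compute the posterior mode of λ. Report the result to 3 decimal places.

Σxᵢ = 18, n = 3.
Posterior ∝ λ^6e^(−1λ) · λ^18e^(−3λ) = λ^24e^(−4λ), i.e. Gamma(shape=25, rate=4).
The mode of a Gamma(a, b) with a ≥ 1 (shape–rate) is (a−1)/b = 24/4 ≈ 6.000.

λ̂_MAP = 6.000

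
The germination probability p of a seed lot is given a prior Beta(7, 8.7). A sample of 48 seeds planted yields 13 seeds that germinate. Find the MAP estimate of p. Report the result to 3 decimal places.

p̂_MAP = 0.308

Prior: Beta(7, 8.7).
Data: 13 successes in 48 trials. The binomial likelihood contributes p^13(1−p)^35, so the posterior is Beta(7+13, 8.7+35) = Beta(20, 43.7).
For Beta(a, b) with a, b > 1 the mode is (a−1)/(a+b−2) = 19/61.7 ≈ 0.308.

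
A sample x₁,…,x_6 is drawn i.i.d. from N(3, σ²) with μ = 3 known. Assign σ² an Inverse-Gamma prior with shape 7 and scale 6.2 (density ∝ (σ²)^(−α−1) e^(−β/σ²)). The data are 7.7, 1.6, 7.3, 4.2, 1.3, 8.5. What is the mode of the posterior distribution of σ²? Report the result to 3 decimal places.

Sum of squared deviations about the known mean: SS = (7.7−3)² + (1.6−3)² + (7.3−3)² + (4.2−3)² + (1.3−3)² + (8.5−3)² = 77.12.
The Normal likelihood contributes (σ²)^(−n/2) exp(−SS/(2σ²)), so the posterior is Inverse-Gamma(α + n/2, β + SS/2) = Inverse-Gamma(10, 44.76).
The mode of Inverse-Gamma(a, b) is b/(a+1) = 44.76/11 ≈ 4.069.

σ̂²_MAP = 4.069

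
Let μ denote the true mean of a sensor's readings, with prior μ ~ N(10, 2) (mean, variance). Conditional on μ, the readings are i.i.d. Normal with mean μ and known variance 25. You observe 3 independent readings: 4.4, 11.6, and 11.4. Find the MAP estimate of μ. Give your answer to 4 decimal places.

μ̂_MAP = 9.8323

n = 3; x̄ = (4.4 + 11.6 + 11.4)/3 = 27.4/3 = 137/15 ≈ 9.1333.
For a Normal prior and Normal likelihood with known variance, the posterior is Normal; its mode equals its mean, the precision-weighted average.
Prior precision 1/σ₀² = 1/2 = 0.5; data precision n/σ² = 3/25 = 0.12.
μ̂ = (0.5·10 + 0.12·(137/15)) / (0.5 + 0.12) = 6.096/0.62 = 1524/155 ≈ 9.8323.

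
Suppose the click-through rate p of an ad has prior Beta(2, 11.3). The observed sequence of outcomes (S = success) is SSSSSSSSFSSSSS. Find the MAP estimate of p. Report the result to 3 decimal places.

Prior: Beta(2, 11.3).
Data: 13 successes in 14 trials (from the sequence). The binomial likelihood contributes p^13(1−p)^1, so the posterior is Beta(2+13, 11.3+1) = Beta(15, 12.3).
For Beta(a, b) with a, b > 1 the mode is (a−1)/(a+b−2) = 14/25.3 ≈ 0.553.

p̂_MAP = 0.553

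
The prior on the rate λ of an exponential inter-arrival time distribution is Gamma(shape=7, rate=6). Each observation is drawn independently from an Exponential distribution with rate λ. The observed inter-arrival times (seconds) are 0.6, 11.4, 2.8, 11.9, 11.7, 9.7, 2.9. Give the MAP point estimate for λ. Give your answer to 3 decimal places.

The Exponential(rate=λ) likelihood is ∝ λ^n e^(−λΣtᵢ). Here n = 7 and Σtᵢ = 0.6 + 11.4 + 2.8 + 11.9 + 11.7 + 9.7 + 2.9 = 51.
Posterior ∝ λ^6e^(−6λ) · λ^7e^(−51λ) = λ^13e^(−57λ), i.e. Gamma(14, 57).
Mode = (a−1)/b = 13/57 ≈ 0.228.

λ̂_MAP = 0.228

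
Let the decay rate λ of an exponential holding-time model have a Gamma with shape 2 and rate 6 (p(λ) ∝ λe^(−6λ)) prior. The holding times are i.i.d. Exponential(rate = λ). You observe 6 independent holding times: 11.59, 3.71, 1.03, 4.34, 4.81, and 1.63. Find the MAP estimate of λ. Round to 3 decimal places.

The Exponential(rate=λ) likelihood is ∝ λ^n e^(−λΣtᵢ). Here n = 6 and Σtᵢ = 11.59 + 3.71 + 1.03 + 4.34 + 4.81 + 1.63 = 27.11.
Posterior ∝ λe^(−6λ) · λ^6e^(−27.11λ) = λ^7e^(−33.11λ), i.e. Gamma(8, 33.11).
Mode = (a−1)/b = 7/33.11 ≈ 0.211.

λ̂_MAP = 0.211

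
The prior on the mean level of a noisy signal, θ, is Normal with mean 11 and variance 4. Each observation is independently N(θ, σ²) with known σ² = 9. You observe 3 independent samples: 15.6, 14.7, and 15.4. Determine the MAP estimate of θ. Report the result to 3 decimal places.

θ̂_MAP = 13.419

n = 3; x̄ = (15.6 + 14.7 + 15.4)/3 = 45.7/3 = 457/30 ≈ 15.2333.
For a Normal prior and Normal likelihood with known variance, the posterior is Normal; its mode equals its mean, the precision-weighted average.
Prior precision 1/σ₀² = 1/4 = 0.25; data precision n/σ² = 3/9 = 1/3.
θ̂ = (0.25·11 + (1/3)·(457/30)) / (0.25 + 1/3) = (1409/180)/(7/12) = 1409/105 ≈ 13.419.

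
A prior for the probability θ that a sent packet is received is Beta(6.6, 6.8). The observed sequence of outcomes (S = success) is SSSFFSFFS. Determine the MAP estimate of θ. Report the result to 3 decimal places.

Prior: Beta(6.6, 6.8).
Data: 5 successes in 9 trials (from the sequence). The binomial likelihood contributes θ^5(1−θ)^4, so the posterior is Beta(6.6+5, 6.8+4) = Beta(11.6, 10.8).
For Beta(a, b) with a, b > 1 the mode is (a−1)/(a+b−2) = 10.6/20.4 ≈ 0.520.

θ̂_MAP = 0.520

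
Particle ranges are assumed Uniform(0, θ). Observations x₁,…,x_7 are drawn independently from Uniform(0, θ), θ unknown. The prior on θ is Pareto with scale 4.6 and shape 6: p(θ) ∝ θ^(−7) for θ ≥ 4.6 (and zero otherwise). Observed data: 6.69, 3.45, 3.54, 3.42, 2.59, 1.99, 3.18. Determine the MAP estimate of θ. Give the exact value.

The Uniform(0, θ) likelihood is θ^(−n) for θ ≥ max(xᵢ), zero otherwise. Here max(xᵢ) = 6.69.
Posterior ∝ θ^(−7) · θ^(−7) = θ^(−14) on θ ≥ max(4.6, 6.69) = 6.69.
This density is strictly decreasing in θ, so the posterior mode lies at the lower boundary of the support.

θ̂_MAP = 6.69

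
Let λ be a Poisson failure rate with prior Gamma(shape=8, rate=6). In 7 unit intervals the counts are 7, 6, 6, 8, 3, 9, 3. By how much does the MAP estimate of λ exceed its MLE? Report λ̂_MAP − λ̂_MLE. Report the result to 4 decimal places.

Σxᵢ = 42. Posterior is Gamma(50, 13); MAP = (50−1)/13 = 49/13 ≈ 3.76923.
MLE = x̄ = 42/7 ≈ 6.00000.
Difference = 49/13 − 42/7 = -29/13 ≈ -2.2308.

MAP − MLE = -2.2308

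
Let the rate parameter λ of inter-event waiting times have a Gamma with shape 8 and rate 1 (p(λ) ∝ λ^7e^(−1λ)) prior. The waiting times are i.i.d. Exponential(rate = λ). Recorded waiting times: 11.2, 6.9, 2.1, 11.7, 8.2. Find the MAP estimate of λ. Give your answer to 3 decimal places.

The Exponential(rate=λ) likelihood is ∝ λ^n e^(−λΣtᵢ). Here n = 5 and Σtᵢ = 11.2 + 6.9 + 2.1 + 11.7 + 8.2 = 40.1.
Posterior ∝ λ^7e^(−1λ) · λ^5e^(−40.1λ) = λ^12e^(−41.1λ), i.e. Gamma(13, 41.1).
Mode = (a−1)/b = 12/41.1 ≈ 0.292.

λ̂_MAP = 0.292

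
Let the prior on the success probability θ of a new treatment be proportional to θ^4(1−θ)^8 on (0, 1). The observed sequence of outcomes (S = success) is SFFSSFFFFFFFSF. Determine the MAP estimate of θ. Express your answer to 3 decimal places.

The prior density ∝ θ^4(1−θ)^8 is the kernel of Beta(5, 9).
Data: 4 successes in 14 trials (from the sequence). The binomial likelihood contributes θ^4(1−θ)^10, so the posterior is Beta(5+4, 9+10) = Beta(9, 19).
For Beta(a, b) with a, b > 1 the mode is (a−1)/(a+b−2) = 8/26 ≈ 0.308.

θ̂_MAP = 0.308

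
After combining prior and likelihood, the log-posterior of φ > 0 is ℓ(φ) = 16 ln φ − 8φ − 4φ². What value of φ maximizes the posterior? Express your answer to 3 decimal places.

φ̂_MAP = 1.000

ℓ'(φ) = 16/φ − 8 − 8φ. Setting this to zero and multiplying by φ: 8φ² + 8φ − 16 = 0.
φ = (−8 + √(8² + 4·8·16)) / (2·8) = (−8 + √576) / 16 = (−8 + 24)/16 = 1.
ℓ''(φ) = −16/φ² − 8 < 0, confirming a maximum.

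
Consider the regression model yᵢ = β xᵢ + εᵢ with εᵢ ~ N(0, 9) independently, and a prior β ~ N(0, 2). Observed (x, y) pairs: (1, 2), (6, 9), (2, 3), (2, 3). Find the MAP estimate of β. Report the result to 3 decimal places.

log p(β | y) = −Σ(yᵢ − βxᵢ)²/(2·9) − β²/(2·2) + const.
Setting the derivative to zero: Σxᵢ(yᵢ − βxᵢ)/9 − β/2 = 0, so β = Σxᵢyᵢ / (Σxᵢ² + σ²/τ²).
Σxᵢyᵢ = 1·2 + 6·9 + 2·3 + 2·3 = 68; Σxᵢ² = 45; σ²/τ² = 4.5.
β̂_MAP = 68 / (45 + 4.5) = 68/49.5 ≈ 1.374.

β̂_MAP = 1.374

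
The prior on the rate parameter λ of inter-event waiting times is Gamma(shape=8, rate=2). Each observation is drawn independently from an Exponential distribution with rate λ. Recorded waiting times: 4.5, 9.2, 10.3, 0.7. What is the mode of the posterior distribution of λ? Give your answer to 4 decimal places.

The Exponential(rate=λ) likelihood is ∝ λ^n e^(−λΣtᵢ). Here n = 4 and Σtᵢ = 4.5 + 9.2 + 10.3 + 0.7 = 24.7.
Posterior ∝ λ^7e^(−2λ) · λ^4e^(−24.7λ) = λ^11e^(−26.7λ), i.e. Gamma(12, 26.7).
Mode = (a−1)/b = 11/26.7 ≈ 0.4120.

λ̂_MAP = 0.4120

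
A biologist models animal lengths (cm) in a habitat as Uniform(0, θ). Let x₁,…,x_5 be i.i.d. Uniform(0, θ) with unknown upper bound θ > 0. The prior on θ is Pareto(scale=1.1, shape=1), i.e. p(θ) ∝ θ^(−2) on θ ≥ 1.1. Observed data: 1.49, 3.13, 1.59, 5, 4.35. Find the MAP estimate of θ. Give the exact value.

The Uniform(0, θ) likelihood is θ^(−n) for θ ≥ max(xᵢ), zero otherwise. Here max(xᵢ) = 5.
Posterior ∝ θ^(−2) · θ^(−5) = θ^(−7) on θ ≥ max(1.1, 5) = 5.
This density is strictly decreasing in θ, so the posterior mode lies at the lower boundary of the support.

θ̂_MAP = 5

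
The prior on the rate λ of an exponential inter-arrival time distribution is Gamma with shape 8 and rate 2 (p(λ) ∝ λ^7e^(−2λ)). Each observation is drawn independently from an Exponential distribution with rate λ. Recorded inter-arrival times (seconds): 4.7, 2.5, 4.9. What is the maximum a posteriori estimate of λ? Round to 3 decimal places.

The Exponential(rate=λ) likelihood is ∝ λ^n e^(−λΣtᵢ). Here n = 3 and Σtᵢ = 4.7 + 2.5 + 4.9 = 12.1.
Posterior ∝ λ^7e^(−2λ) · λ^3e^(−12.1λ) = λ^10e^(−14.1λ), i.e. Gamma(11, 14.1).
Mode = (a−1)/b = 10/14.1 ≈ 0.709.

λ̂_MAP = 0.709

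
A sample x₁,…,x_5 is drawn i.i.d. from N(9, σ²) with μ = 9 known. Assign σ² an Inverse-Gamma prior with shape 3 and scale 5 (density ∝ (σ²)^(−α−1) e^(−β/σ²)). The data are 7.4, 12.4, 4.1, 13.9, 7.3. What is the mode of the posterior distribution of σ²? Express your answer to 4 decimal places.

σ̂²_MAP = 5.7715

Sum of squared deviations about the known mean: SS = (7.4−9)² + (12.4−9)² + (4.1−9)² + (13.9−9)² + (7.3−9)² = 65.03.
The Normal likelihood contributes (σ²)^(−n/2) exp(−SS/(2σ²)), so the posterior is Inverse-Gamma(α + n/2, β + SS/2) = Inverse-Gamma(5.5, 37.515).
The mode of Inverse-Gamma(a, b) is b/(a+1) = 37.515/6.5 ≈ 5.7715.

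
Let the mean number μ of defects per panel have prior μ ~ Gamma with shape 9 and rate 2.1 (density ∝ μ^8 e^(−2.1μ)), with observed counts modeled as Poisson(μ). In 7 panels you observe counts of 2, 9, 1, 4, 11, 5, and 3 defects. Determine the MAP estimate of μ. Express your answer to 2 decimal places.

Σxᵢ = 2+9+1+4+11+5+3 = 35, with n = 7.
Posterior ∝ μ^8e^(−2.1μ) · μ^35e^(−7μ) = μ^43e^(−9.1μ), i.e. Gamma(shape=44, rate=9.1).
The mode of a Gamma(a, b) with a ≥ 1 (shape–rate) is (a−1)/b = 43/9.1 ≈ 4.73.

μ̂_MAP = 4.73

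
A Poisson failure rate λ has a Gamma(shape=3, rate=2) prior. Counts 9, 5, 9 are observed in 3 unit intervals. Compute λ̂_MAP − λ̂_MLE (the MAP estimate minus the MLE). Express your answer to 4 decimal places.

Σxᵢ = 23. Posterior is Gamma(26, 5); MAP = (26−1)/5 = 25/5 ≈ 5.00000.
MLE = x̄ = 23/3 ≈ 7.66667.
Difference = 25/5 − 23/3 = -8/3 ≈ -2.6667.

MAP − MLE = -2.6667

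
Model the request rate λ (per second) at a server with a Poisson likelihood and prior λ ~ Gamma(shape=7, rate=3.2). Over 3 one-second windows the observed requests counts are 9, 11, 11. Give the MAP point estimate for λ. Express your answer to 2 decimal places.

Σxᵢ = 9+11+11 = 31, with n = 3.
Posterior ∝ λ^6e^(−3.2λ) · λ^31e^(−3λ) = λ^37e^(−6.2λ), i.e. Gamma(shape=38, rate=6.2).
The mode of a Gamma(a, b) with a ≥ 1 (shape–rate) is (a−1)/b = 37/6.2 ≈ 5.97.

λ̂_MAP = 5.97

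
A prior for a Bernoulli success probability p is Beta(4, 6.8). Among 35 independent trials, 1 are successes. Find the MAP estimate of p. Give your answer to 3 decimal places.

p̂_MAP = 0.091

Prior: Beta(4, 6.8).
Data: 1 success in 35 trials. The binomial likelihood contributes p(1−p)^34, so the posterior is Beta(4+1, 6.8+34) = Beta(5, 40.8).
For Beta(a, b) with a, b > 1 the mode is (a−1)/(a+b−2) = 4/43.8 ≈ 0.091.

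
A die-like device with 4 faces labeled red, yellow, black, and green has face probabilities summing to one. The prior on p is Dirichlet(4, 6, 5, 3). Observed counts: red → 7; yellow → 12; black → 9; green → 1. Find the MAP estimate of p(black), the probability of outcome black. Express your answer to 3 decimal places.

The posterior is Dirichlet(αᵢ + nᵢ) = Dirichlet(11, 18, 14, 4).
For a Dirichlet(a₁,…,a_K) with all aᵢ > 1, the mode has j-th component (aⱼ − 1)/(Σaᵢ − K).
Here Σaᵢ = 47 and K = 4, so p(black) = (14 − 1)/(47 − 4) = 13/43 ≈ 0.302.

MAP estimate of p(black) = 0.302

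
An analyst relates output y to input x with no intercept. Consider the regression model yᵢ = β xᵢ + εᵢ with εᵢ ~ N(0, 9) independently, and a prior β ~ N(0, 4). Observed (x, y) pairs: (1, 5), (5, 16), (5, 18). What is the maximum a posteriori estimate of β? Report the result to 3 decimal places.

β̂_MAP = 3.286

log p(β | y) = −Σ(yᵢ − βxᵢ)²/(2·9) − β²/(2·4) + const.
Setting the derivative to zero: Σxᵢ(yᵢ − βxᵢ)/9 − β/4 = 0, so β = Σxᵢyᵢ / (Σxᵢ² + σ²/τ²).
Σxᵢyᵢ = 1·5 + 5·16 + 5·18 = 175; Σxᵢ² = 51; σ²/τ² = 2.25.
β̂_MAP = 175 / (51 + 2.25) = 175/53.25 ≈ 3.286.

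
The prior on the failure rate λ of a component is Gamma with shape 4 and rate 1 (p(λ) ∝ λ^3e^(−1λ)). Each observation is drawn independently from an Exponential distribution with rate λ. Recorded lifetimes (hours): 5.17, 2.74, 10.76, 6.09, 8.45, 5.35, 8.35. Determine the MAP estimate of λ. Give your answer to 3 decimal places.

λ̂_MAP = 0.209

The Exponential(rate=λ) likelihood is ∝ λ^n e^(−λΣtᵢ). Here n = 7 and Σtᵢ = 5.17 + 2.74 + 10.76 + 6.09 + 8.45 + 5.35 + 8.35 = 46.91.
Posterior ∝ λ^3e^(−1λ) · λ^7e^(−46.91λ) = λ^10e^(−47.91λ), i.e. Gamma(11, 47.91).
Mode = (a−1)/b = 10/47.91 ≈ 0.209.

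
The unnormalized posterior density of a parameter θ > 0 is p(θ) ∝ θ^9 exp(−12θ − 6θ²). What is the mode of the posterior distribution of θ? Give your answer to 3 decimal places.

ℓ'(θ) = 9/θ − 12 − 12θ. Setting this to zero and multiplying by θ: 12θ² + 12θ − 9 = 0.
θ = (−12 + √(12² + 4·12·9)) / (2·12) = (−12 + √576) / 24 = (−12 + 24)/24 = 1/2.
ℓ''(θ) = −9/θ² − 12 < 0, confirming a maximum.

θ̂_MAP = 0.500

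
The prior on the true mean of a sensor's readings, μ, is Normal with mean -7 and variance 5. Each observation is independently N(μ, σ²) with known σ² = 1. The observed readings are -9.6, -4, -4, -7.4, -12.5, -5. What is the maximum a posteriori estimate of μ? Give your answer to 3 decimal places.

μ̂_MAP = -7.081

n = 6; x̄ = ((-9.6) + (-4) + (-4) + (-7.4) + (-12.5) + (-5))/6 = -42.5/6 = -85/12 ≈ -7.0833.
For a Normal prior and Normal likelihood with known variance, the posterior is Normal; its mode equals its mean, the precision-weighted average.
Prior precision 1/σ₀² = 1/5 = 0.2; data precision n/σ² = 6/1 = 6.
μ̂ = (0.2·(-7) + 6·(-85/12)) / (0.2 + 6) = (-43.9)/6.2 = -439/62 ≈ -7.081.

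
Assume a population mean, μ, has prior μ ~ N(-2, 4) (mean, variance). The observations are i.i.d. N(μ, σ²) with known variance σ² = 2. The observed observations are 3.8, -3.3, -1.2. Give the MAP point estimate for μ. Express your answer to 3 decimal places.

n = 3; x̄ = (3.8 + (-3.3) + (-1.2))/3 = -0.7/3 = -7/30 ≈ -0.2333.
For a Normal prior and Normal likelihood with known variance, the posterior is Normal; its mode equals its mean, the precision-weighted average.
Prior precision 1/σ₀² = 1/4 = 0.25; data precision n/σ² = 3/2 = 1.5.
μ̂ = (0.25·(-2) + 1.5·(-7/30)) / (0.25 + 1.5) = (-0.85)/1.75 = -17/35 ≈ -0.486.

μ̂_MAP = -0.486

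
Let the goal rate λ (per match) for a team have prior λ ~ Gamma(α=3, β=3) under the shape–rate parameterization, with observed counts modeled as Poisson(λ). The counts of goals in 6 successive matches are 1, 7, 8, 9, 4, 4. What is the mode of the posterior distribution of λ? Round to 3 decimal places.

λ̂_MAP = 3.889

Σxᵢ = 1+7+8+9+4+4 = 33, with n = 6.
Posterior ∝ λ^2e^(−3λ) · λ^33e^(−6λ) = λ^35e^(−9λ), i.e. Gamma(shape=36, rate=9).
The mode of a Gamma(a, b) with a ≥ 1 (shape–rate) is (a−1)/b = 35/9 ≈ 3.889.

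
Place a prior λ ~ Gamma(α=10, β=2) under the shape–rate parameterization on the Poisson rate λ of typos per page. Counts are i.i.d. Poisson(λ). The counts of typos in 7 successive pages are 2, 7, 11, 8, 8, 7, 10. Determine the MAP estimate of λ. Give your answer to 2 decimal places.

Σxᵢ = 2+7+11+8+8+7+10 = 53, with n = 7.
Posterior ∝ λ^9e^(−2λ) · λ^53e^(−7λ) = λ^62e^(−9λ), i.e. Gamma(shape=63, rate=9).
The mode of a Gamma(a, b) with a ≥ 1 (shape–rate) is (a−1)/b = 62/9 ≈ 6.89.

λ̂_MAP = 6.89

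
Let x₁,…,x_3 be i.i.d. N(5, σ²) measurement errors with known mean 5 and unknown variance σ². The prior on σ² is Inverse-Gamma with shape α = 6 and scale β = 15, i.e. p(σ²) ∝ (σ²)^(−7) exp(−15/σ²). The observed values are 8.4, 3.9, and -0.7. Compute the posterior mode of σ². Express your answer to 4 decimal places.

Sum of squared deviations about the known mean: SS = (8.4−5)² + (3.9−5)² + (-0.7−5)² = 45.26.
The Normal likelihood contributes (σ²)^(−n/2) exp(−SS/(2σ²)), so the posterior is Inverse-Gamma(α + n/2, β + SS/2) = Inverse-Gamma(7.5, 37.63).
The mode of Inverse-Gamma(a, b) is b/(a+1) = 37.63/8.5 ≈ 4.4271.

σ̂²_MAP = 4.4271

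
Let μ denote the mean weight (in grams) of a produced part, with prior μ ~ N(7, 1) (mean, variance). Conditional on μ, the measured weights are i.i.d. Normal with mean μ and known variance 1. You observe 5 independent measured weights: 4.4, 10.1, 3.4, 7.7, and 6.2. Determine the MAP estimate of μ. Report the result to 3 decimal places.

μ̂_MAP = 6.467

n = 5; x̄ = (4.4 + 10.1 + 3.4 + 7.7 + 6.2)/5 = 31.8/5 = 6.36.
For a Normal prior and Normal likelihood with known variance, the posterior is Normal; its mode equals its mean, the precision-weighted average.
Prior precision 1/σ₀² = 1/1 = 1; data precision n/σ² = 5/1 = 5.
μ̂ = (1·7 + 5·6.36) / (1 + 5) = 38.8/6 = 97/15 ≈ 6.467.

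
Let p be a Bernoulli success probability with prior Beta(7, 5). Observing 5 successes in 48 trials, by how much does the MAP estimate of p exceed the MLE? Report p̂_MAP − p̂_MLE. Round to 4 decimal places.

MAP − MLE = 0.0855

Posterior is Beta(12, 48); MAP = (12−1)/(60−2) = 11/58 ≈ 0.18966.
MLE ignores the prior: p̂_MLE = k/n = 5/48 ≈ 0.10417.
Difference = 11/58 − 5/48 = 119/1392 ≈ 0.0855.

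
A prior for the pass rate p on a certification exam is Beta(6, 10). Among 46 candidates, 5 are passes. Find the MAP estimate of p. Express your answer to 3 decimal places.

Prior: Beta(6, 10).
Data: 5 successes in 46 trials. The binomial likelihood contributes p^5(1−p)^41, so the posterior is Beta(6+5, 10+41) = Beta(11, 51).
For Beta(a, b) with a, b > 1 the mode is (a−1)/(a+b−2) = 10/60 ≈ 0.167.

p̂_MAP = 0.167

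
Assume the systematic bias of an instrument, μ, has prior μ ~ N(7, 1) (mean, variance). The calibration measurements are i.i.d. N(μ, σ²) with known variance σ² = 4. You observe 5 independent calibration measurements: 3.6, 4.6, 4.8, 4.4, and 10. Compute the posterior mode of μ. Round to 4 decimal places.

n = 5; x̄ = (3.6 + 4.6 + 4.8 + 4.4 + 10)/5 = 27.4/5 = 5.48.
For a Normal prior and Normal likelihood with known variance, the posterior is Normal; its mode equals its mean, the precision-weighted average.
Prior precision 1/σ₀² = 1/1 = 1; data precision n/σ² = 5/4 = 1.25.
μ̂ = (1·7 + 1.25·5.48) / (1 + 1.25) = 13.85/2.25 = 277/45 ≈ 6.1556.

μ̂_MAP = 6.1556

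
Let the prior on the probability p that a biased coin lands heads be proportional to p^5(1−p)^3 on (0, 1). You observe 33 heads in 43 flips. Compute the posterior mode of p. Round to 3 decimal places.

The prior density ∝ p^5(1−p)^3 is the kernel of Beta(6, 4).
Data: 33 successes in 43 trials. The binomial likelihood contributes p^33(1−p)^10, so the posterior is Beta(6+33, 4+10) = Beta(39, 14).
For Beta(a, b) with a, b > 1 the mode is (a−1)/(a+b−2) = 38/51 ≈ 0.745.

p̂_MAP = 0.745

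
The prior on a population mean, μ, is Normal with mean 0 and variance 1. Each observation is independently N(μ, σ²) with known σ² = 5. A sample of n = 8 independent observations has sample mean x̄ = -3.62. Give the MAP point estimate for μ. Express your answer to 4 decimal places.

μ̂_MAP = -2.2277

n = 8, x̄ = -3.62.
For a Normal prior and Normal likelihood with known variance, the posterior is Normal; its mode equals its mean, the precision-weighted average.
Prior precision 1/σ₀² = 1/1 = 1; data precision n/σ² = 8/5 = 1.6.
μ̂ = (1·0 + 1.6·(-3.62)) / (1 + 1.6) = (-5.792)/2.6 = -724/325 ≈ -2.2277.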